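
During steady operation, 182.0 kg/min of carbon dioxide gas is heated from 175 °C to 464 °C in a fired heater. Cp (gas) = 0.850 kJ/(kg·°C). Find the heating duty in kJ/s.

Q = 745 kJ/s

Q = ṁ·Cp·ΔT = 182.0 × 0.850 × (464 − 175) = 44708 kJ/min
Converting: 44708 / 60 s = 745.14 kW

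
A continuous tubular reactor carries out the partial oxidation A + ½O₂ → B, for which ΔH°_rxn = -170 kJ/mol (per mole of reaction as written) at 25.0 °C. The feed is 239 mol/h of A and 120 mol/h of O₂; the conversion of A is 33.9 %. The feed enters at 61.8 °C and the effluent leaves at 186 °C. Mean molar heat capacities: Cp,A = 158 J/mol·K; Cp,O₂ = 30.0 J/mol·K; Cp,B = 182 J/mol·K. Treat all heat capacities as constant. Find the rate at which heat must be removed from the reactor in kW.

Extent of reaction ξ = 0.339 × 239 = 81.021 mol/h
Reaction term: ξ·ΔH°_rxn = 81.021 × -170 = -13774 kJ/h
Sensible, feed 61.8→25 °C: -1522.1 kJ/h
Outlet flows (mol/h): A 157.98, O₂ 79.489, B 81.021
Sensible, products 25→186 °C: 6776.7 kJ/h
Q = ΔH = -8519 kJ/h = -2.3664 kW
Heat removed = 2.3664 kW

Q_out = 2.37 kW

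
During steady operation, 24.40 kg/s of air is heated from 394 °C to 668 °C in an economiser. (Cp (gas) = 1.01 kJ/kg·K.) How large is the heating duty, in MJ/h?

Q = ṁ·Cp·ΔT = 24.40 × 1.01 × (668 − 394) = 6752.5 kJ/s
Heating duty = 24309 MJ/h

Q = 24300 MJ/h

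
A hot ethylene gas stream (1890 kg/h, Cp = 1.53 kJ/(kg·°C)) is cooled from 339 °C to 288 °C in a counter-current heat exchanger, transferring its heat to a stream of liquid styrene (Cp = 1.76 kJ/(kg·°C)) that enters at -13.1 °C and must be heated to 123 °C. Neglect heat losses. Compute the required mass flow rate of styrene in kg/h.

Heat released by hot stream: Q = 1890 × 1.53 × (339 − 288) = 147480 kJ/h
Energy balance on cold side (adiabatic exchanger): Q = ṁ_c·Cp_c·(T_c,out − T_c,in)
ṁ_c = 147480 / [1.76 × (123 − -13.1)] = 615.68 kg/h

ṁ_c = 616 kg/h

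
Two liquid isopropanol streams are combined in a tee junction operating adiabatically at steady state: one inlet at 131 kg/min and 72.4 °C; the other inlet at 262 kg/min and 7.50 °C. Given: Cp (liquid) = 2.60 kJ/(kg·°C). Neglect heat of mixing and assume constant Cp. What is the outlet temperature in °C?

Energy balance with Q = 0: Σ ṁᵢCp,ᵢ(T_out − Tᵢ) = 0
T_out = Σ ṁᵢCp,ᵢTᵢ / Σ ṁᵢCp,ᵢ
      = 29768 / 1021.8 = 29.133 °C

T_out = 29.1 °C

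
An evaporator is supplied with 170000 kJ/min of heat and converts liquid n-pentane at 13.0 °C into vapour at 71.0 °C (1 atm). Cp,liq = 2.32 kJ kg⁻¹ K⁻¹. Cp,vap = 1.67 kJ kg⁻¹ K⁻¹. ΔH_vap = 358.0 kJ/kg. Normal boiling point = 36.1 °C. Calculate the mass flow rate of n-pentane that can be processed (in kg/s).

Δh = 2.32×(36.1−13.0) + 358.0 + 1.67×(71.0−36.1) = 469.88 kJ/kg
Q = 170000 kJ/min = 2833.3 kJ/s = 2833.3 kJ/s
ṁ = Q/Δh = 2833.3 / 469.88 = 6.03 kg/s

ṁ = 6.03 kg/s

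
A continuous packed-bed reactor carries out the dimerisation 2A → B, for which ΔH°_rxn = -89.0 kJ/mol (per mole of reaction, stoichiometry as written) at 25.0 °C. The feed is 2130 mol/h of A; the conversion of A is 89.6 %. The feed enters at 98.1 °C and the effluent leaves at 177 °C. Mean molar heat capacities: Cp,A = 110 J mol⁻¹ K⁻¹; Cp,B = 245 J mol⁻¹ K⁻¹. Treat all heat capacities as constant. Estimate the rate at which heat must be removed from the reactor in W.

Q_out = 17400 W

Extent of reaction ξ = 0.896 × 2130 / 2 = 954.24 mol/h
Reaction term: ξ·ΔH°_rxn = 954.24 × -89.0 = -84927 kJ/h
Sensible, feed 98.1→25 °C: -17127 kJ/h
Outlet flows (mol/h): A 221.52, B 954.24
Sensible, products 25→177 °C: 39240 kJ/h
Q = ΔH = -62815 kJ/h = -17.449 kW
Heat removed = 17449 W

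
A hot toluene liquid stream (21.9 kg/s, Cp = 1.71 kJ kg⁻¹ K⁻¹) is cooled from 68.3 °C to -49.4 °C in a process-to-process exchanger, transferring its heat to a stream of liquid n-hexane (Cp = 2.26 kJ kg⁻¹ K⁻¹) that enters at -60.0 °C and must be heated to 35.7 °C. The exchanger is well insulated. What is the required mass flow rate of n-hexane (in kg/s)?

Heat released by hot stream: Q = 21.9 × 1.71 × (68.3 − -49.4) = 4407.7 kJ/s
Energy balance on cold side (adiabatic exchanger): Q = ṁ_c·Cp_c·(T_c,out − T_c,in)
ṁ_c = 4407.7 / [2.26 × (35.7 − -60.0)] = 20.38 kg/s

ṁ_c = 20.4 kg/s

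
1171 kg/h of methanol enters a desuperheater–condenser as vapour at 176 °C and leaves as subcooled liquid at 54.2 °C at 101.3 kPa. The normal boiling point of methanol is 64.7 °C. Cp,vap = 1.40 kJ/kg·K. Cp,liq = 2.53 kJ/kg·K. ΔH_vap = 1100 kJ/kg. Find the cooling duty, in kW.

vapour 176→64.7 °C: -155.82 kJ/kg
condensation at 64.7 °C: -1100 kJ/kg
liquid 64.7→54.2 °C: -26.565 kJ/kg
Δh = -155.82 + -1100 + -26.565 = -1282.4 kJ/kg
Q = ṁ·Δh = 1171 kg/h × -1282.4 kJ/kg = -1.5017e+06 kJ/h
|Q| = 417.13 kW

Q_c = 417 kW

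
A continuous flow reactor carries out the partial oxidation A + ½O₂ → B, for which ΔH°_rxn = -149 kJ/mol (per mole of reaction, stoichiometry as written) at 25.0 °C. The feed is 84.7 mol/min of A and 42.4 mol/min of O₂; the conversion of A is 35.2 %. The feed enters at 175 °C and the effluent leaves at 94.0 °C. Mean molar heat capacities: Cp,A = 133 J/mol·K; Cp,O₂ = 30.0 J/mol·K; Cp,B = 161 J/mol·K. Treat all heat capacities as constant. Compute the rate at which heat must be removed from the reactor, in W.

Q_out = 90500 W

Extent of reaction ξ = 0.352 × 84.7 = 29.814 mol/min
Reaction term: ξ·ΔH°_rxn = 29.814 × -149 = -4442.3 kJ/min
Sensible, feed 175→25 °C: -1880.6 kJ/min
Outlet flows (mol/min): A 54.886, O₂ 27.493, B 29.814
Sensible, products 25→94.0 °C: 891.8 kJ/min
Q = ΔH = -5431.1 kJ/min = -90.518 kW
Heat removed = 90518 W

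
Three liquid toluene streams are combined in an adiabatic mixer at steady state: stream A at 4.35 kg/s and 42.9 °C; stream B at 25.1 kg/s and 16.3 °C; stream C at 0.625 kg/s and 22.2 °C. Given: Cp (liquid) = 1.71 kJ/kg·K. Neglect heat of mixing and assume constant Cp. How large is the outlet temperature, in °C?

Energy balance with Q = 0: Σ ṁᵢCp,ᵢ(T_out − Tᵢ) = 0
T_out = Σ ṁᵢCp,ᵢTᵢ / Σ ṁᵢCp,ᵢ
      = 1042.5 / 51.428 = 20.27 °C

T_out = 20.3 °C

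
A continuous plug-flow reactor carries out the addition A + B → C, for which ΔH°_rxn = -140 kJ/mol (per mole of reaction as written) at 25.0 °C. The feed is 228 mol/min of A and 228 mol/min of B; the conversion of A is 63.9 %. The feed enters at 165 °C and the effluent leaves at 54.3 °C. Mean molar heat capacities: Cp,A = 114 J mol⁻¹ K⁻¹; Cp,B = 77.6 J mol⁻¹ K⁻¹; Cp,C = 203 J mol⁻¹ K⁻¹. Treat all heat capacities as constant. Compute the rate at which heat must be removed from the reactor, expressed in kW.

Q_out = 420 kW

Extent of reaction ξ = 0.639 × 228 = 145.69 mol/min
Reaction term: ξ·ΔH°_rxn = 145.69 × -140 = -20397 kJ/min
Sensible, feed 165→25 °C: -6115.9 kJ/min
Outlet flows (mol/min): A 82.308, B 82.308, C 145.69
Sensible, products 25→54.3 °C: 1328.6 kJ/min
Q = ΔH = -25184 kJ/min = -419.74 kW
Heat removed = 419.74 kW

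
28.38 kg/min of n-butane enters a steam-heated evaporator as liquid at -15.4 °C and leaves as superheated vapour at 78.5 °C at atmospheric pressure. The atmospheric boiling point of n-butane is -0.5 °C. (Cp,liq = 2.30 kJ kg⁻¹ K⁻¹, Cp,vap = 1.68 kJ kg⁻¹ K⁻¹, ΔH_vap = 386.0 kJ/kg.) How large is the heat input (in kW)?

Q = 262 kW

liquid -15.4→-0.5 °C: 34.27 kJ/kg
vaporisation at -0.5 °C: 386 kJ/kg
vapour -0.5→78.5 °C: 132.72 kJ/kg
Δh = 34.27 + 386 + 132.72 = 552.99 kJ/kg
Q = ṁ·Δh = 28.38 kg/min × 552.99 kJ/kg = 15694 kJ/min
|Q| = 261.56 kW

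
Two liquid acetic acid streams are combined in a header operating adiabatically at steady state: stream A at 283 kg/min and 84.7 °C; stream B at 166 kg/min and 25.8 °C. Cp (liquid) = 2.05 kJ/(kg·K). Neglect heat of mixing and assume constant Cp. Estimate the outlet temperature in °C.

No heat crosses the boundary, so H_out = H_in.
T_out = Σ ṁᵢCp,ᵢTᵢ / Σ ṁᵢCp,ᵢ
      = 57918 / 920.45 = 62.924 °C

T_out = 62.9 °C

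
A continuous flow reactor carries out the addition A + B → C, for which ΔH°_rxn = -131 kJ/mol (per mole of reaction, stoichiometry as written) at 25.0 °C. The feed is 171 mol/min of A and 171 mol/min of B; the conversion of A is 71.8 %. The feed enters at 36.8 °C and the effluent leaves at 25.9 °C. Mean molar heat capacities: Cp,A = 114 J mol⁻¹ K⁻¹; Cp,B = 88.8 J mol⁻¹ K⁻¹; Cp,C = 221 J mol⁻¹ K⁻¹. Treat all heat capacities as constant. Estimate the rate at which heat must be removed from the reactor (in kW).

Q_out = 274 kW

Extent of reaction ξ = 0.718 × 171 = 122.78 mol/min
Reaction term: ξ·ΔH°_rxn = 122.78 × -131 = -16084 kJ/min
Sensible, feed 36.8→25 °C: -409.21 kJ/min
Outlet flows (mol/min): A 48.222, B 48.222, C 122.78
Sensible, products 25→25.9 °C: 33.222 kJ/min
Q = ΔH = -16460 kJ/min = -274.33 kW
Heat removed = 274.33 kW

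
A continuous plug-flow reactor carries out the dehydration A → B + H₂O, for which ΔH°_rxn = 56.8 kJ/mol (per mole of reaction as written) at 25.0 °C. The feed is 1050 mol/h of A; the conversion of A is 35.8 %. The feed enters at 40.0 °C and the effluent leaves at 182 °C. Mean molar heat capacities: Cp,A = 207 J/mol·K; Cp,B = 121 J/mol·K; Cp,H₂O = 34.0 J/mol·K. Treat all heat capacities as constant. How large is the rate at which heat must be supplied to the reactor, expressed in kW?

Q_in = 13.7 kW

Extent of reaction ξ = 0.358 × 1050 = 375.9 mol/h
Reaction term: ξ·ΔH°_rxn = 375.9 × 56.8 = 21351 kJ/h
Sensible, feed 40.0→25 °C: -3260.2 kJ/h
Outlet flows (mol/h): A 674.1, B 375.9, H₂O 375.9
Sensible, products 25→182 °C: 31055 kJ/h
Q = ΔH = 49146 kJ/h = 13.652 kW
Heat supplied = 13.652 kW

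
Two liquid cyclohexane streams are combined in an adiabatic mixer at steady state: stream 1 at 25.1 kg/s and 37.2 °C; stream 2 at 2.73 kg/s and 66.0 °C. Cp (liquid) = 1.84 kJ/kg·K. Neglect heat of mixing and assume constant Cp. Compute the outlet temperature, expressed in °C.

T_out = 40.0 °C

No heat crosses the boundary, so H_out = H_in.
Σ ṁᵢCp,ᵢTᵢ = 25.1×1.84×37.2 + 2.73×1.84×66.0 = 2049.6
Σ ṁᵢCp,ᵢ = 25.1×1.84 + 2.73×1.84 = 51.207
T_out = 2049.6 / 51.207 = 40.025 °C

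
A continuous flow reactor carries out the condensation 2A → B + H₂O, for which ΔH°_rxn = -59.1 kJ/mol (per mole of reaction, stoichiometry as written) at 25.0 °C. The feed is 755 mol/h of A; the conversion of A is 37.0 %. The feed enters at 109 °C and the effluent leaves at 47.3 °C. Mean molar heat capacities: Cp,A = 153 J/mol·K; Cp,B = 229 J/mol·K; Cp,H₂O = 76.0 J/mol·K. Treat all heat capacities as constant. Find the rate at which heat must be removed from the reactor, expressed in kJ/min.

Extent of reaction ξ = 0.370 × 755 / 2 = 139.68 mol/h
Reaction term: ξ·ΔH°_rxn = 139.68 × -59.1 = -8254.8 kJ/h
Sensible, feed 109→25 °C: -9703.3 kJ/h
Outlet flows (mol/h): A 475.65, B 139.68, H₂O 139.68
Sensible, products 25→47.3 °C: 2572.9 kJ/h
Q = ΔH = -15385 kJ/h = -4.2737 kW
Heat removed = 256.42 kJ/min

Q_out = 256 kJ/min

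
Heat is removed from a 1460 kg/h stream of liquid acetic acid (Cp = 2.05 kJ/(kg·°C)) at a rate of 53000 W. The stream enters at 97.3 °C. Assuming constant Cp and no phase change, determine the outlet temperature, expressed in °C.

Q = 53000 W = 190800 kJ/h
ΔT = Q/(ṁ·Cp) = 190800/(1460×2.05) = 63.749 K
T_out = 97.3 − 63.749 = 33.551 °C

T_out = 33.6 °C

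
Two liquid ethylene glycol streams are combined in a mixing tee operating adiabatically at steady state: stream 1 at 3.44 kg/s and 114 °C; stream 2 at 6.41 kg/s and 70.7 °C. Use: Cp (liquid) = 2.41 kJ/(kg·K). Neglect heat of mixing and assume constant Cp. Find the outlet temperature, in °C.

T_out = 85.8 °C

Energy balance with Q = 0: Σ ṁᵢCp,ᵢ(T_out − Tᵢ) = 0
T_out = Σ ṁᵢCp,ᵢTᵢ / Σ ṁᵢCp,ᵢ
      = 2037.3 / 23.739 = 85.822 °C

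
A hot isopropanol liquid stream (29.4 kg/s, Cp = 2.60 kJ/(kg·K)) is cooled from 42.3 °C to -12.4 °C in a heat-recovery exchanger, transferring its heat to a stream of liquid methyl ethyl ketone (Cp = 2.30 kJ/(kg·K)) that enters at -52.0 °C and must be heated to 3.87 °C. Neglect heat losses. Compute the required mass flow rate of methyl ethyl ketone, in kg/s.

Heat released by hot stream: Q = 29.4 × 2.60 × (42.3 − -12.4) = 4181.3 kJ/s
Energy balance on cold side (adiabatic exchanger): Q = ṁ_c·Cp_c·(T_c,out − T_c,in)
ṁ_c = 4181.3 / [2.30 × (3.87 − -52.0)] = 32.539 kg/s

ṁ_c = 32.5 kg/s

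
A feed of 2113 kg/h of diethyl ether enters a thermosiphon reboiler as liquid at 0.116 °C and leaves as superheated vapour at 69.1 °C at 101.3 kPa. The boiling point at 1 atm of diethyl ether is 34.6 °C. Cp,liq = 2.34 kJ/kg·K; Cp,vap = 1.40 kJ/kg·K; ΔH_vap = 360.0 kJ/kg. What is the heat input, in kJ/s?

Q = 287 kJ/s

liquid 0.116→34.6 °C: 80.693 kJ/kg
vaporisation at 34.6 °C: 360 kJ/kg
vapour 34.6→69.1 °C: 48.3 kJ/kg
Δh = 80.693 + 360 + 48.3 = 488.99 kJ/kg
Q = ṁ·Δh = 2113 kg/h × 488.99 kJ/kg = 1.0332e+06 kJ/h
|Q| = 287.01 kW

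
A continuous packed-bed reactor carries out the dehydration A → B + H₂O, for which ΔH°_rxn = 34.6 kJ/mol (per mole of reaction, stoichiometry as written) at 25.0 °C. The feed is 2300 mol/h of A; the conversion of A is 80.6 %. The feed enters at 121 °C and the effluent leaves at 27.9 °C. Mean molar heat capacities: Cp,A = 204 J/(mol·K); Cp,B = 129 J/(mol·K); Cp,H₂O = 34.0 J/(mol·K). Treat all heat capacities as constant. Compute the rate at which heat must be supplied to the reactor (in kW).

Extent of reaction ξ = 0.806 × 2300 = 1853.8 mol/h
Reaction term: ξ·ΔH°_rxn = 1853.8 × 34.6 = 64141 kJ/h
Sensible, feed 121→25 °C: -45043 kJ/h
Outlet flows (mol/h): A 446.2, B 1853.8, H₂O 1853.8
Sensible, products 25→27.9 °C: 1140.3 kJ/h
Q = ΔH = 20239 kJ/h = 5.6218 kW
Heat supplied = 5.6218 kW

Q_in = 5.62 kW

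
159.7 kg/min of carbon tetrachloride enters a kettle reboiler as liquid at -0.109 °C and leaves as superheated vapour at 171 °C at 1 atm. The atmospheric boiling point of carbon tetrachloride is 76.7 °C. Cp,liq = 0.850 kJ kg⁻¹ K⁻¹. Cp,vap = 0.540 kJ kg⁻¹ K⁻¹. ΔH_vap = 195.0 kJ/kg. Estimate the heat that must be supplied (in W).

liquid -0.109→76.7 °C: 65.288 kJ/kg
vaporisation at 76.7 °C: 195 kJ/kg
vapour 76.7→171 °C: 50.922 kJ/kg
Δh = 65.288 + 195 + 50.922 = 311.21 kJ/kg
Q = ṁ·Δh = 159.7 kg/min × 311.21 kJ/kg = 49700 kJ/min
|Q| = 828.34 kW = 828340 W

Q = 828000 W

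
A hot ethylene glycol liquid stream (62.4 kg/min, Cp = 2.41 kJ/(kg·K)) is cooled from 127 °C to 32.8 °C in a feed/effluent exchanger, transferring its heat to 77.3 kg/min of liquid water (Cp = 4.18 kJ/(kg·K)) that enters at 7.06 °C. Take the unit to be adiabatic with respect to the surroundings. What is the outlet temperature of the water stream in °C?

T_c,out = 50.9 °C

Heat released by hot stream: Q = 62.4 × 2.41 × (127 − 32.8) = 14166 kJ/min
Energy balance on cold side (adiabatic exchanger): Q = ṁ_c·Cp_c·(T_c,out − T_c,in)
T_c,out = 7.06 + 14166/(77.3 × 4.18) = 50.903 °C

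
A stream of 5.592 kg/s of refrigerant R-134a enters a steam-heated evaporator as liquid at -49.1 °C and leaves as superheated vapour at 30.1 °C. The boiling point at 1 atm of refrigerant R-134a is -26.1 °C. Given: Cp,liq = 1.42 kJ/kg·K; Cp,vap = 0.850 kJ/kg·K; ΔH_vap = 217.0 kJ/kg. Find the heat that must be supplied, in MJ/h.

liquid -49.1→-26.1 °C: 32.66 kJ/kg
vaporisation at -26.1 °C: 217 kJ/kg
vapour -26.1→30.1 °C: 47.77 kJ/kg
Δh = 32.66 + 217 + 47.77 = 297.43 kJ/kg
Q = ṁ·Δh = 5.592 kg/s × 297.43 kJ/kg = 1663.2 kJ/s
|Q| = 1663.2 kW = 5987.6 MJ/h

Q = 5990 MJ/h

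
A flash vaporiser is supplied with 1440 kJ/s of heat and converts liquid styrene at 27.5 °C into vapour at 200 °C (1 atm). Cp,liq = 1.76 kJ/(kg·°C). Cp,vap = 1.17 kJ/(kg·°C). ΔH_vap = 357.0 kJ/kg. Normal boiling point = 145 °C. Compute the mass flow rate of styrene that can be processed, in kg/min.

ṁ = 138 kg/min

Δh = 1.76×(145−27.5) + 357.0 + 1.17×(200−145) = 628.15 kJ/kg
Q = 1440 kJ/s = 1440 kJ/s = 86400 kJ/min
ṁ = Q/Δh = 86400 / 628.15 = 137.55 kg/min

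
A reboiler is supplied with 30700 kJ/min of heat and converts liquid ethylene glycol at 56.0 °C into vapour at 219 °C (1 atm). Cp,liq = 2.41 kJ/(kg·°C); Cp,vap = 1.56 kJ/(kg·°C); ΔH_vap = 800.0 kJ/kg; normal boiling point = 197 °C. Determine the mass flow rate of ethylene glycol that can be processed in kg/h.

Δh = 2.41×(197−56.0) + 800.0 + 1.56×(219−197) = 1174.1 kJ/kg
Q = 30700 kJ/min = 511.67 kJ/s = 1.842e+06 kJ/h
ṁ = Q/Δh = 1.842e+06 / 1174.1 = 1568.8 kg/h

ṁ = 1570 kg/h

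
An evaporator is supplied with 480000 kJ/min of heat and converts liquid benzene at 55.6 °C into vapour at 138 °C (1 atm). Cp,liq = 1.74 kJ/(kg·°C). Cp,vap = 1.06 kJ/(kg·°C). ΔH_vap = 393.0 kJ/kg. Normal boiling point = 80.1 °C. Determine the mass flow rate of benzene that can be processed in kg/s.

Δh = 1.74×(80.1−55.6) + 393.0 + 1.06×(138−80.1) = 497 kJ/kg
Q = 480000 kJ/min = 8000 kJ/s = 8000 kJ/s
ṁ = Q/Δh = 8000 / 497 = 16.096 kg/s

ṁ = 16.1 kg/s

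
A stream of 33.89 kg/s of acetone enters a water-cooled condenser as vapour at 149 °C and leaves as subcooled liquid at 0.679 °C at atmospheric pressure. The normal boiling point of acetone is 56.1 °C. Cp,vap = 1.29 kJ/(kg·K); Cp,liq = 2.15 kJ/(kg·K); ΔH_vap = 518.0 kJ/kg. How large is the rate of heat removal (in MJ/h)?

vapour 149→56.1 °C: -119.84 kJ/kg
condensation at 56.1 °C: -518 kJ/kg
liquid 56.1→0.679 °C: -119.16 kJ/kg
Δh = -119.84 + -518 + -119.16 = -757 kJ/kg
Q = ṁ·Δh = 33.89 kg/s × -757 kJ/kg = -25655 kJ/s
|Q| = 25655 kW = 92357 MJ/h

Q_c = 92400 MJ/h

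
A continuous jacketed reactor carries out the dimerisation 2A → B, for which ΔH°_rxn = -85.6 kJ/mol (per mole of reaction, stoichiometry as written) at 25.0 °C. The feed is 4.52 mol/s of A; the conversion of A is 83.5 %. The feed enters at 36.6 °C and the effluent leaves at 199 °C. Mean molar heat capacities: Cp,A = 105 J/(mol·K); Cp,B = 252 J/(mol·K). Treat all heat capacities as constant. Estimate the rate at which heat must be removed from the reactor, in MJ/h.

Extent of reaction ξ = 0.835 × 4.52 / 2 = 1.8871 mol/s
Reaction term: ξ·ΔH°_rxn = 1.8871 × -85.6 = -161.54 kJ/s
Sensible, feed 36.6→25 °C: -5.5054 kJ/s
Outlet flows (mol/s): A 0.7458, B 1.8871
Sensible, products 25→199 °C: 96.371 kJ/s
Q = ΔH = -70.67 kJ/s = -70.67 kW
Heat removed = 254.41 MJ/h

Q_out = 254 MJ/h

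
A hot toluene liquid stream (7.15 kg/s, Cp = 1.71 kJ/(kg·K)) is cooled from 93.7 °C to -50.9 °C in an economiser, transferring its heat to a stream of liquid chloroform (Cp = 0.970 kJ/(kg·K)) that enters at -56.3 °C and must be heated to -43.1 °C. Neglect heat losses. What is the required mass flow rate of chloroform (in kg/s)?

ṁ_c = 138 kg/s

Heat released by hot stream: Q = 7.15 × 1.71 × (93.7 − -50.9) = 1768 kJ/s
Energy balance on cold side (adiabatic exchanger): Q = ṁ_c·Cp_c·(T_c,out − T_c,in)
ṁ_c = 1768 / [0.970 × (-43.1 − -56.3)] = 138.08 kg/s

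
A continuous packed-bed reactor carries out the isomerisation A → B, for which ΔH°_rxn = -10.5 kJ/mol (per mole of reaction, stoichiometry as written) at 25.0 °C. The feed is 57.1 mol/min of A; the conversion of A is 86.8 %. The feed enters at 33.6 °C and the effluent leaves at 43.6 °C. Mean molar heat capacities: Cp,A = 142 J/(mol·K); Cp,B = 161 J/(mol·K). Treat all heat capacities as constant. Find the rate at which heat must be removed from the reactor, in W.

Q_out = 7030 W

Extent of reaction ξ = 0.868 × 57.1 = 49.563 mol/min
Reaction term: ξ·ΔH°_rxn = 49.563 × -10.5 = -520.41 kJ/min
Sensible, feed 33.6→25 °C: -69.731 kJ/min
Outlet flows (mol/min): A 7.5372, B 49.563
Sensible, products 25→43.6 °C: 168.33 kJ/min
Q = ΔH = -421.81 kJ/min = -7.0302 kW
Heat removed = 7030.2 W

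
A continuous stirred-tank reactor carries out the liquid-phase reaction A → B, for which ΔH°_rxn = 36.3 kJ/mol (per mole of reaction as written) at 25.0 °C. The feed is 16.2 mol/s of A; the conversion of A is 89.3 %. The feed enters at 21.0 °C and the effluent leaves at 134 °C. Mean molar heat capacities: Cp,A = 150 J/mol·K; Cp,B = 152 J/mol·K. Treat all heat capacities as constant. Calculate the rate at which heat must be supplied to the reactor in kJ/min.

Q_in = 48200 kJ/min

Extent of reaction ξ = 0.893 × 16.2 = 14.467 mol/s
Reaction term: ξ·ΔH°_rxn = 14.467 × 36.3 = 525.14 kJ/s
Sensible, feed 21.0→25 °C: 9.72 kJ/s
Outlet flows (mol/s): A 1.7334, B 14.467
Sensible, products 25→134 °C: 268.02 kJ/s
Q = ΔH = 802.88 kJ/s = 802.88 kW
Heat supplied = 48173 kJ/min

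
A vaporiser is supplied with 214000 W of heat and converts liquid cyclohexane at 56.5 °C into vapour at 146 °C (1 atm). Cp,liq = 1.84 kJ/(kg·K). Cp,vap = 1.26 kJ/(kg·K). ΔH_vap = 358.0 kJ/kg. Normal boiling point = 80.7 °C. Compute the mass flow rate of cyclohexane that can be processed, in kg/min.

ṁ = 26.5 kg/min

Δh = 1.84×(80.7−56.5) + 358.0 + 1.26×(146−80.7) = 484.81 kJ/kg
Q = 214000 W = 214 kJ/s = 12840 kJ/min
ṁ = Q/Δh = 12840 / 484.81 = 26.485 kg/min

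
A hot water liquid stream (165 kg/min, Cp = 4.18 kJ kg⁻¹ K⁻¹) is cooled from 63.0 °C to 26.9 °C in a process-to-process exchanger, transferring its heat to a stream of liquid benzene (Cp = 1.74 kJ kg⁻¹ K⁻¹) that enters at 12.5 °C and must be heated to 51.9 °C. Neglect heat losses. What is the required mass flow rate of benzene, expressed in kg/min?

ṁ_c = 363 kg/min

Heat released by hot stream: Q = 165 × 4.18 × (63.0 − 26.9) = 24898 kJ/min
Energy balance on cold side (adiabatic exchanger): Q = ṁ_c·Cp_c·(T_c,out − T_c,in)
ṁ_c = 24898 / [1.74 × (51.9 − 12.5)] = 363.18 kg/min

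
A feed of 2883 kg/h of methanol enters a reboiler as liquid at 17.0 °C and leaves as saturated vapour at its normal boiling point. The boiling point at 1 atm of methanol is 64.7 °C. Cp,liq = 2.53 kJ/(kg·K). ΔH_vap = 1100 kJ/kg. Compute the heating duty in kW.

Q = 978 kW

liquid 17.0→64.7 °C: 120.68 kJ/kg
vaporisation at 64.7 °C: 1100 kJ/kg
Δh = 120.68 + 1100 = 1220.7 kJ/kg
Q = ṁ·Δh = 2883 kg/h × 1220.7 kJ/kg = 3.5192e+06 kJ/h
|Q| = 977.56 kW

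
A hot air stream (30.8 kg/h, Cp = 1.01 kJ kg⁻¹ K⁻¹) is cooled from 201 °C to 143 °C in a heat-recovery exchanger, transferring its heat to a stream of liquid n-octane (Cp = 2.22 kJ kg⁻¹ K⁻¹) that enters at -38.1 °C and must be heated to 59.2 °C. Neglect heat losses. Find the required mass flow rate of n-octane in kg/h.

Heat released by hot stream: Q = 30.8 × 1.01 × (201 − 143) = 1804.3 kJ/h
Energy balance on cold side (adiabatic exchanger): Q = ṁ_c·Cp_c·(T_c,out − T_c,in)
ṁ_c = 1804.3 / [2.22 × (59.2 − -38.1)] = 8.3528 kg/h

ṁ_c = 8.35 kg/h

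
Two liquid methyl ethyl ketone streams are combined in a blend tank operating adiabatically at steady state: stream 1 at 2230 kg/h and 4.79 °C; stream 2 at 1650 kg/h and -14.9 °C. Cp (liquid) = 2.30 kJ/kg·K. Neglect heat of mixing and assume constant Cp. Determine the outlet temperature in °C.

Energy balance with Q = 0: Σ ṁᵢCp,ᵢ(T_out − Tᵢ) = 0
T_out = Σ ṁᵢCp,ᵢTᵢ / Σ ṁᵢCp,ᵢ
      = -31978 / 8924 = -3.5833 °C

T_out = -3.58 °C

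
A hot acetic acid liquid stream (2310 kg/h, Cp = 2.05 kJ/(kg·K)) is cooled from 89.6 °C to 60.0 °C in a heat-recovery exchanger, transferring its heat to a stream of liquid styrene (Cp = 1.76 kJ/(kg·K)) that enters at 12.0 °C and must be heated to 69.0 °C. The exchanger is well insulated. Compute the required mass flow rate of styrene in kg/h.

Heat released by hot stream: Q = 2310 × 2.05 × (89.6 − 60.0) = 140170 kJ/h
Energy balance on cold side (adiabatic exchanger): Q = ṁ_c·Cp_c·(T_c,out − T_c,in)
ṁ_c = 140170 / [1.76 × (69.0 − 12.0)] = 1397.2 kg/h

ṁ_c = 1400 kg/h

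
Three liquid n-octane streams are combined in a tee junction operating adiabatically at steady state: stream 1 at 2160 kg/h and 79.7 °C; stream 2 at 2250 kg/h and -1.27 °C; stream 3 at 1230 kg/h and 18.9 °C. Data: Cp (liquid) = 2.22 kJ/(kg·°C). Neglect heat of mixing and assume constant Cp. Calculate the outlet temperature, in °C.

No heat crosses the boundary, so H_out = H_in.
Σ ṁᵢCp,ᵢTᵢ = 2160×2.22×79.7 + 2250×2.22×-1.27 + 1230×2.22×18.9 = 427440
Σ ṁᵢCp,ᵢ = 2160×2.22 + 2250×2.22 + 1230×2.22 = 12521
T_out = 427440 / 12521 = 34.139 °C

T_out = 34.1 °C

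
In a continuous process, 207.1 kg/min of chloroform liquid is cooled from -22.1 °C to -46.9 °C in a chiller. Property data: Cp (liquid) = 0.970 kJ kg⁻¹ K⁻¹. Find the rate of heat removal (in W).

Q = ṁ·Cp·ΔT = 207.1 × 0.970 × (-46.9 − -22.1) = -4982 kJ/min
Converting: 4982 / 60 s = 83.033 kW
Cooling duty = 83033 W

Q_c = 83000 W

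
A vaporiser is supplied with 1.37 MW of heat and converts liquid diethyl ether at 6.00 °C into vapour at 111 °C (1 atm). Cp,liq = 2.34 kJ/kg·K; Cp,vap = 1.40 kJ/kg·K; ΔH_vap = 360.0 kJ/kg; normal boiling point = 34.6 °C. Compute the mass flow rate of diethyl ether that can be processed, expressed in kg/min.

Δh = 2.34×(34.6−6.00) + 360.0 + 1.40×(111−34.6) = 533.88 kJ/kg
Q = 1.37 MW = 1370 kJ/s = 82200 kJ/min
ṁ = Q/Δh = 82200 / 533.88 = 153.97 kg/min

ṁ = 154 kg/min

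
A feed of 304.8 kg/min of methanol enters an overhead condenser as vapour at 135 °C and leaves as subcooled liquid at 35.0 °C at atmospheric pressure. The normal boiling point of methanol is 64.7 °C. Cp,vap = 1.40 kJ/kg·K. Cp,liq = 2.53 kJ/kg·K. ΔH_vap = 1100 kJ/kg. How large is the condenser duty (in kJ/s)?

vapour 135→64.7 °C: -98.42 kJ/kg
condensation at 64.7 °C: -1100 kJ/kg
liquid 64.7→35.0 °C: -75.141 kJ/kg
Δh = -98.42 + -1100 + -75.141 = -1273.6 kJ/kg
Q = ṁ·Δh = 304.8 kg/min × -1273.6 kJ/kg = -388180 kJ/min
|Q| = 6469.7 kW

Q_c = 6470 kJ/s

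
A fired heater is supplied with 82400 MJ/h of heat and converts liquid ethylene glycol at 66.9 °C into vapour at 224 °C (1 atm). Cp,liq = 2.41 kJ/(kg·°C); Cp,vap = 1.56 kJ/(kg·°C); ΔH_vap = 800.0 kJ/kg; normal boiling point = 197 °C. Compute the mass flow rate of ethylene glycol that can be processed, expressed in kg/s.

ṁ = 19.8 kg/s

Δh = 2.41×(197−66.9) + 800.0 + 1.56×(224−197) = 1155.7 kJ/kg
Q = 82400 MJ/h = 22889 kJ/s = 22889 kJ/s
ṁ = Q/Δh = 22889 / 1155.7 = 19.806 kg/s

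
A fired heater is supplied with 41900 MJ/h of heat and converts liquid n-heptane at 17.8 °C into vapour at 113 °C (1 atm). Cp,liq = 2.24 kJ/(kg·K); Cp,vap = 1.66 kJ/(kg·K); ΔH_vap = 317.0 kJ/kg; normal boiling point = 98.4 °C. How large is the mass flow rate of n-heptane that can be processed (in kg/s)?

Δh = 2.24×(98.4−17.8) + 317.0 + 1.66×(113−98.4) = 521.78 kJ/kg
Q = 41900 MJ/h = 11639 kJ/s = 11639 kJ/s
ṁ = Q/Δh = 11639 / 521.78 = 22.306 kg/s

ṁ = 22.3 kg/s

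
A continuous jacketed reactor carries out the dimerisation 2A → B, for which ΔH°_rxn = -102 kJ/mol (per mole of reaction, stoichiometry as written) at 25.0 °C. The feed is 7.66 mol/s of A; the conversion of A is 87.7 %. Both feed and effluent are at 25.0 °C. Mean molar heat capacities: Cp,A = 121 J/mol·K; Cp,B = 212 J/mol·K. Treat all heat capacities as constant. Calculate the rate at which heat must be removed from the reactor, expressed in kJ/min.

Q_out = 20600 kJ/min

Extent of reaction ξ = 0.877 × 7.66 / 2 = 3.3589 mol/s
Reaction term: ξ·ΔH°_rxn = 3.3589 × -102 = -342.61 kJ/s
Q = ΔH = -342.61 kJ/s = -342.61 kW
Heat removed = 20557 kJ/min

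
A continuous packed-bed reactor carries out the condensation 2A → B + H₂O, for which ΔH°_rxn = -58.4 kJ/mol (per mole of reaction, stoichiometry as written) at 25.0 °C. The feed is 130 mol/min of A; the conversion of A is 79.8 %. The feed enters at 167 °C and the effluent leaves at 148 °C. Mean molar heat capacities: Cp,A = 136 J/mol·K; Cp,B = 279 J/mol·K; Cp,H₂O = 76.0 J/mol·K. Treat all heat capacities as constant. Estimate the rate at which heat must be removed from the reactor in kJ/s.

Extent of reaction ξ = 0.798 × 130 / 2 = 51.87 mol/min
Reaction term: ξ·ΔH°_rxn = 51.87 × -58.4 = -3029.2 kJ/min
Sensible, feed 167→25 °C: -2510.6 kJ/min
Outlet flows (mol/min): A 26.26, B 51.87, H₂O 51.87
Sensible, products 25→148 °C: 2704.2 kJ/min
Q = ΔH = -2835.6 kJ/min = -47.26 kW
Heat removed = 47.26 kJ/s

Q_out = 47.3 kJ/s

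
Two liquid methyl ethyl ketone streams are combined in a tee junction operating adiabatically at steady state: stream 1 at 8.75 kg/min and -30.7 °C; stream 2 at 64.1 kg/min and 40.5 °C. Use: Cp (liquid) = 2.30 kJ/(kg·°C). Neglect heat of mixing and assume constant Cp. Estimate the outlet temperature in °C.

T_out = 31.9 °C

Adiabatic, steady state ⇒ Σ ṁᵢCp,ᵢ(T_out − Tᵢ) = 0
Σ ṁᵢCp,ᵢTᵢ = 8.75×2.30×-30.7 + 64.1×2.30×40.5 = 5353.1
Σ ṁᵢCp,ᵢ = 8.75×2.30 + 64.1×2.30 = 167.55
T_out = 5353.1 / 167.55 = 31.948 °C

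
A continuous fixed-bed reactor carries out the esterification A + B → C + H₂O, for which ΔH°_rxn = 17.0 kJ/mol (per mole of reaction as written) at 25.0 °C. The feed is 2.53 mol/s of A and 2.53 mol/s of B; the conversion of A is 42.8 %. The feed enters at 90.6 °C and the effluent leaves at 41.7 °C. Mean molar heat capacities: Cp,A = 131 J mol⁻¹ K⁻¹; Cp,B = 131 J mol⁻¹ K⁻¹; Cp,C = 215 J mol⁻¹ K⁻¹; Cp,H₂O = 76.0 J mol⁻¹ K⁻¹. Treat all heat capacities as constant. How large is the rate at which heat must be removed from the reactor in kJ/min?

Extent of reaction ξ = 0.428 × 2.53 = 1.0828 mol/s
Reaction term: ξ·ΔH°_rxn = 1.0828 × 17.0 = 18.408 kJ/s
Sensible, feed 90.6→25 °C: -43.484 kJ/s
Outlet flows (mol/s): A 1.4472, B 1.4472, C 1.0828, H₂O 1.0828
Sensible, products 25→41.7 °C: 11.594 kJ/s
Q = ΔH = -13.481 kJ/s = -13.481 kW
Heat removed = 808.87 kJ/min

Q_out = 809 kJ/min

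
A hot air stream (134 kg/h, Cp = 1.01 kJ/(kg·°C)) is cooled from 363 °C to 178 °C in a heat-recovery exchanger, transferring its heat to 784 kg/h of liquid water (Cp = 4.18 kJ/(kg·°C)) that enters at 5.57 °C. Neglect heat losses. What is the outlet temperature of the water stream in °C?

Heat released by hot stream: Q = 134 × 1.01 × (363 − 178) = 25038 kJ/h
Energy balance on cold side (adiabatic exchanger): Q = ṁ_c·Cp_c·(T_c,out − T_c,in)
T_c,out = 5.57 + 25038/(784 × 4.18) = 13.21 °C

T_c,out = 13.2 °C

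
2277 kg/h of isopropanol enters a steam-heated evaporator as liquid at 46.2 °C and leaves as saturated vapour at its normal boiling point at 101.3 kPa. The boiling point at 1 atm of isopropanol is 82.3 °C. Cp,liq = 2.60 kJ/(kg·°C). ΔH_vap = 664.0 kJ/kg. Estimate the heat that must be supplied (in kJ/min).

Q = 28800 kJ/min

liquid 46.2→82.3 °C: 93.86 kJ/kg
vaporisation at 82.3 °C: 664 kJ/kg
Δh = 93.86 + 664 = 757.86 kJ/kg
Q = ṁ·Δh = 2277 kg/h × 757.86 kJ/kg = 1.7256e+06 kJ/h
|Q| = 479.35 kW = 28761 kJ/min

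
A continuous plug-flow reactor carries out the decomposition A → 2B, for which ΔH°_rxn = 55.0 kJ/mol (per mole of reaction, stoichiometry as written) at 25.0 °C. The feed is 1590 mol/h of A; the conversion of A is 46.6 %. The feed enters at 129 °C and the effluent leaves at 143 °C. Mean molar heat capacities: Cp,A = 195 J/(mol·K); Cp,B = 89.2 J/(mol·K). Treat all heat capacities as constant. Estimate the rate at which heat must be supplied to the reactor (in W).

Extent of reaction ξ = 0.466 × 1590 = 740.94 mol/h
Reaction term: ξ·ΔH°_rxn = 740.94 × 55.0 = 40752 kJ/h
Sensible, feed 129→25 °C: -32245 kJ/h
Outlet flows (mol/h): A 849.06, B 1481.9
Sensible, products 25→143 °C: 35135 kJ/h
Q = ΔH = 43641 kJ/h = 12.123 kW
Heat supplied = 12123 W

Q_in = 12100 W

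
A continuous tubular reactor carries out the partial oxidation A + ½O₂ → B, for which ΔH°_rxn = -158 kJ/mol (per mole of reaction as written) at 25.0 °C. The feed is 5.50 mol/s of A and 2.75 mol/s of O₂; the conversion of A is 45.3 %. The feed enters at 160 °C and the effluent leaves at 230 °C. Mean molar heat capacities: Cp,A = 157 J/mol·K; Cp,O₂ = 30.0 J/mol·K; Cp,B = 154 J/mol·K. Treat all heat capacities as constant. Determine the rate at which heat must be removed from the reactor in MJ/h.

Q_out = 1210 MJ/h

Extent of reaction ξ = 0.453 × 5.50 = 2.4915 mol/s
Reaction term: ξ·ΔH°_rxn = 2.4915 × -158 = -393.66 kJ/s
Sensible, feed 160→25 °C: -127.71 kJ/s
Outlet flows (mol/s): A 3.0085, O₂ 1.5042, B 2.4915
Sensible, products 25→230 °C: 184.74 kJ/s
Q = ΔH = -336.63 kJ/s = -336.63 kW
Heat removed = 1211.9 MJ/h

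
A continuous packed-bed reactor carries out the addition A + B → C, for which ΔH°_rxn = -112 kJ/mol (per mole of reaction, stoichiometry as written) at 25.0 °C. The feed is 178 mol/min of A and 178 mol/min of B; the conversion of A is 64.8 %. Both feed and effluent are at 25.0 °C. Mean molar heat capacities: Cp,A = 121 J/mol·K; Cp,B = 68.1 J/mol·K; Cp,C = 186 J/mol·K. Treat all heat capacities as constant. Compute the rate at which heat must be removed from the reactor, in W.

Q_out = 215000 W

Extent of reaction ξ = 0.648 × 178 = 115.34 mol/min
Reaction term: ξ·ΔH°_rxn = 115.34 × -112 = -12919 kJ/min
Q = ΔH = -12919 kJ/min = -215.31 kW
Heat removed = 215310 W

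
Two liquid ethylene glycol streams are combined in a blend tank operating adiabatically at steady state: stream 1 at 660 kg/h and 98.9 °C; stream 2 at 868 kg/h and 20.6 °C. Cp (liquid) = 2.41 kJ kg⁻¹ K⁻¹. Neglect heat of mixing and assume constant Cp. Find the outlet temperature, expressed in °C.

T_out = 54.4 °C

No heat crosses the boundary, so H_out = H_in.
Σ ṁᵢCp,ᵢTᵢ = 660×2.41×98.9 + 868×2.41×20.6 = 200400
Σ ṁᵢCp,ᵢ = 660×2.41 + 868×2.41 = 3682.5
T_out = 200400 / 3682.5 = 54.421 °C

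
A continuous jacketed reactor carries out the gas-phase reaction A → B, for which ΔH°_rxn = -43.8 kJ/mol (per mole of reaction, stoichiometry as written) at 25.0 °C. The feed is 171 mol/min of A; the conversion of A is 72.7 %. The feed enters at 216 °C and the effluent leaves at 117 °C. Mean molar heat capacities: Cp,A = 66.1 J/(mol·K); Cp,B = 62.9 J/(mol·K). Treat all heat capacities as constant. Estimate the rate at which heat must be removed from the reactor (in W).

Q_out = 110000 W

Extent of reaction ξ = 0.727 × 171 = 124.32 mol/min
Reaction term: ξ·ΔH°_rxn = 124.32 × -43.8 = -5445.1 kJ/min
Sensible, feed 216→25 °C: -2158.9 kJ/min
Outlet flows (mol/min): A 46.683, B 124.32
Sensible, products 25→117 °C: 1003.3 kJ/min
Q = ΔH = -6600.7 kJ/min = -110.01 kW
Heat removed = 110010 W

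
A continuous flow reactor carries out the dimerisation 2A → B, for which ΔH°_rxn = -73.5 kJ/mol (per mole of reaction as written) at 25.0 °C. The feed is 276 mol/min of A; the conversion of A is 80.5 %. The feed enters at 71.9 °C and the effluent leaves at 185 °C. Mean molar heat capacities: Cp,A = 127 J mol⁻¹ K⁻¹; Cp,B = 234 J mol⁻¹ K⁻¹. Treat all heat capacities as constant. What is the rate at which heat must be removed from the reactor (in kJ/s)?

Extent of reaction ξ = 0.805 × 276 / 2 = 111.09 mol/min
Reaction term: ξ·ΔH°_rxn = 111.09 × -73.5 = -8165.1 kJ/min
Sensible, feed 71.9→25 °C: -1643.9 kJ/min
Outlet flows (mol/min): A 53.82, B 111.09
Sensible, products 25→185 °C: 5252.8 kJ/min
Q = ΔH = -4556.2 kJ/min = -75.937 kW
Heat removed = 75.937 kJ/s

Q_out = 75.9 kJ/s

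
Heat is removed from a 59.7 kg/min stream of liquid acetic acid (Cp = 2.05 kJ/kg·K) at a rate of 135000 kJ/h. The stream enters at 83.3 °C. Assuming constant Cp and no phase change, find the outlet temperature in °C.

T_out = 64.9 °C

Q = 135000 kJ/h = 2250 kJ/min
ΔT = Q/(ṁ·Cp) = 2250/(59.7×2.05) = 18.385 K
T_out = 83.3 − 18.385 = 64.915 °C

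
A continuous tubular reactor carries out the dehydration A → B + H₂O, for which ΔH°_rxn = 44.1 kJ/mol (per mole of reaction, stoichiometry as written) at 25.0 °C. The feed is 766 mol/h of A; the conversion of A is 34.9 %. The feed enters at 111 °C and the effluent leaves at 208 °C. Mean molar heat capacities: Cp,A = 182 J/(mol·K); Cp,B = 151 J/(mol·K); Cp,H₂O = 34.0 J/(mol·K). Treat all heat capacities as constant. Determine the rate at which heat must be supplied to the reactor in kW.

Q_in = 7.07 kW

Extent of reaction ξ = 0.349 × 766 = 267.33 mol/h
Reaction term: ξ·ΔH°_rxn = 267.33 × 44.1 = 11789 kJ/h
Sensible, feed 111→25 °C: -11989 kJ/h
Outlet flows (mol/h): A 498.67, B 267.33, H₂O 267.33
Sensible, products 25→208 °C: 25659 kJ/h
Q = ΔH = 25459 kJ/h = 7.072 kW
Heat supplied = 7.072 kW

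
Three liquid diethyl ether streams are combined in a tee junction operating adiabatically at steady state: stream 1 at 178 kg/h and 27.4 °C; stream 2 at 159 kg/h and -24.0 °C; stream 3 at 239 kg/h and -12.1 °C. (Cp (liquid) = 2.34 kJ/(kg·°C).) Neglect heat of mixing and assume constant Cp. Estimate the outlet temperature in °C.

No heat crosses the boundary, so H_out = H_in.
T_out = Σ ṁᵢCp,ᵢTᵢ / Σ ṁᵢCp,ᵢ
      = -4283.8 / 1347.8 = -3.1783 °C

T_out = -3.18 °C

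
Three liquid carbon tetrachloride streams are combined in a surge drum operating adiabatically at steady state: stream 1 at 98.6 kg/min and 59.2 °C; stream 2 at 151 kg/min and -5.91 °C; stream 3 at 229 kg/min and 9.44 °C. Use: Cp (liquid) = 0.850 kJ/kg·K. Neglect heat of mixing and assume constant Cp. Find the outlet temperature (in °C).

T_out = 14.8 °C

No heat crosses the boundary, so H_out = H_in.
Σ ṁᵢCp,ᵢTᵢ = 98.6×0.850×59.2 + 151×0.850×-5.91 + 229×0.850×9.44 = 6040.5
Σ ṁᵢCp,ᵢ = 98.6×0.850 + 151×0.850 + 229×0.850 = 406.81
T_out = 6040.5 / 406.81 = 14.848 °C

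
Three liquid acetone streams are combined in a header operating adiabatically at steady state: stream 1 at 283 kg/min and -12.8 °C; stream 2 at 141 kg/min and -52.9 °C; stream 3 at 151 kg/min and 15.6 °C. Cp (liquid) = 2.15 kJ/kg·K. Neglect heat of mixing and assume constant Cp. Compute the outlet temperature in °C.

T_out = -15.2 °C

Adiabatic, steady state ⇒ Σ ṁᵢCp,ᵢ(T_out − Tᵢ) = 0
T_out = Σ ṁᵢCp,ᵢTᵢ / Σ ṁᵢCp,ᵢ
      = -18760 / 1236.2 = -15.175 °C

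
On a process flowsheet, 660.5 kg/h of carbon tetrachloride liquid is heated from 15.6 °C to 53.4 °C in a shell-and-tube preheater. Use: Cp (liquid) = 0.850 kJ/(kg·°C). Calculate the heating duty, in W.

Q = ṁ·Cp·ΔT = 660.5 × 0.850 × (53.4 − 15.6) = 21222 kJ/h
Converting: 21222 / 3600 s = 5.895 kW
Heating duty = 5895 W

Q = 5890 W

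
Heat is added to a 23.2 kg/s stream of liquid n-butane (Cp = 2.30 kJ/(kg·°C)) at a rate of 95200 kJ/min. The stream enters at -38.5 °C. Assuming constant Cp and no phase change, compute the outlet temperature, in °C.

T_out = -8.76 °C

Q = 95200 kJ/min = 1586.7 kJ/s
ΔT = Q/(ṁ·Cp) = 1586.7/(23.2×2.30) = 29.735 K
T_out = -38.5 + 29.735 = -8.7649 °C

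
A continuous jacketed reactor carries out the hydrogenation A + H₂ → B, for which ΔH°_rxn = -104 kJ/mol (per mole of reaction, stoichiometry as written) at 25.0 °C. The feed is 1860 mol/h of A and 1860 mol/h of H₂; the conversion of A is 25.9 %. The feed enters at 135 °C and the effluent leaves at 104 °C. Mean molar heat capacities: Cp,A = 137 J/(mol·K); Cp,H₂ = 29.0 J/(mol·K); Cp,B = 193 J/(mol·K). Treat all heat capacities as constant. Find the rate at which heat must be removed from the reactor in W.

Extent of reaction ξ = 0.259 × 1860 = 481.74 mol/h
Reaction term: ξ·ΔH°_rxn = 481.74 × -104 = -50101 kJ/h
Sensible, feed 135→25 °C: -33964 kJ/h
Outlet flows (mol/h): A 1378.3, H₂ 1378.3, B 481.74
Sensible, products 25→104 °C: 25420 kJ/h
Q = ΔH = -58645 kJ/h = -16.29 kW
Heat removed = 16290 W

Q_out = 16300 W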